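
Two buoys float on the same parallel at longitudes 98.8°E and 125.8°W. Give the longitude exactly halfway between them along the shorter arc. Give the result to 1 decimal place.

166.5°E

Signed shortest Δλ from +98.8° to -125.8° is +135.4°.
Midpoint longitude = +98.8° + (+135.4°)/2 = +98.8° + 67.7° = +166.5°.
(The naïve average (+98.8 + -125.8)/2 = -13.5° is on the wrong side of the globe.)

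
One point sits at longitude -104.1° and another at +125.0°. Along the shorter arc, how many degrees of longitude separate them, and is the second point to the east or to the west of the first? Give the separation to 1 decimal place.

130.9° west

Raw difference: 125.0 − -104.1 = 229.1°.
Normalise into (−180°, 180°]: 229.1° − 360° = -130.9°.
Negative ⇒ the second point lies to the west; separation 130.9°.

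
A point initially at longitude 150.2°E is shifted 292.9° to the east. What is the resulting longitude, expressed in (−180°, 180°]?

Start at +150.2°; shift +292.9° → +443.1°.
+443.1° lies outside (−180°, 180°]; subtract 360° → +83.1°.

83.1°E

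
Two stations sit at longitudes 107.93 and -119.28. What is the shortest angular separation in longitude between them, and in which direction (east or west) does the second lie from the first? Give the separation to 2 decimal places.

Raw difference: -119.28 − 107.93 = -227.21°.
Normalise into (−180°, 180°]: -227.21° + 360° = 132.79°.
Positive ⇒ the second point lies to the east; separation 132.79°.

132.79° east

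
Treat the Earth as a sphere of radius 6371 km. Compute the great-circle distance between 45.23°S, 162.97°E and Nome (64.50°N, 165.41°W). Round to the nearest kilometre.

12509 km

Δλ = -165.41 − 162.97 = -328.38°; wrapped into (−180°, 180°]: 31.62°.
Δφ = 64.50 − -45.23 = 109.73°.
a = sin²(Δφ/2) + cos φ₁ · cos φ₂ · sin²(Δλ/2) = 0.691299.
c = 2·atan2(√a, √(1−a)) = 1.96340 rad → d = 6371·c ≈ 12508.85 km.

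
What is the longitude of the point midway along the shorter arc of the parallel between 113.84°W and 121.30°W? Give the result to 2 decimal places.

Signed shortest Δλ from -113.84° to -121.30° is -7.46°.
Midpoint longitude = -113.84° + (-7.46°)/2 = -113.84° − 3.73° = -117.57°.

117.57°W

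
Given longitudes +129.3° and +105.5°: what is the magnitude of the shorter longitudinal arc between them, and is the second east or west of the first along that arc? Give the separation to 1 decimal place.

23.8° west

Raw difference: 105.5 − 129.3 = -23.8°.
Normalise into (−180°, 180°]: -23.8° stays -23.8°.
Negative ⇒ the second point lies to the west; separation 23.8°.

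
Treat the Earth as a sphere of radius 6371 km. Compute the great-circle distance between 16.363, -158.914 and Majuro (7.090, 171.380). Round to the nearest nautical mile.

1830 nmi

Δλ = 171.380 − -158.914 = 330.294°; wrapped into (−180°, 180°]: -29.706°.
Δφ = 7.090 − 16.363 = -9.273°.
a = sin²(Δφ/2) + cos φ₁ · cos φ₂ · sin²(Δλ/2) = 0.069101.
c = 2·atan2(√a, √(1−a)) = 0.53199 rad → d = 6371·c ≈ 3389.32 km ≈ 1830.08 nmi.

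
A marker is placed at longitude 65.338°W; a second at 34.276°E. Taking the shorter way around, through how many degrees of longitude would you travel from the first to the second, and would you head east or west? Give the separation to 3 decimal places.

99.614° east

Raw difference: 34.276 − -65.338 = 99.614°.
Normalise into (−180°, 180°]: 99.614° stays 99.614°.
Positive ⇒ the second point lies to the east; separation 99.614°.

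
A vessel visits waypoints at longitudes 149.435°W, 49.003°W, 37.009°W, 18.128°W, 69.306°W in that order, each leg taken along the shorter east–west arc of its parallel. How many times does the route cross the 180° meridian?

Leg 1: -149.435° → -49.003°, shortest Δλ = 100.432° (east) — does not cross 180°.
Leg 2: -49.003° → -37.009°, shortest Δλ = 11.994° (east) — does not cross 180°.
Leg 3: -37.009° → -18.128°, shortest Δλ = 18.881° (east) — does not cross 180°.
Leg 4: -18.128° → -69.306°, shortest Δλ = -51.178° (west) — does not cross 180°.
Total crossings: 0.

0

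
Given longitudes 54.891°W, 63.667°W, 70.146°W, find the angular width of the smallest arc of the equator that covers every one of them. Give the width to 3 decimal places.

15.255°

Sort the longitudes: -70.146°, -63.667°, -54.891°.
Eastward gaps between consecutive values (wrapping around): 6.479°, 8.776°, 344.745°.
Largest gap = 344.745° ⇒ minimal covering band is its complement: 360° − 344.745° = 15.255°.
Band runs from -70.146° eastward to -54.891°.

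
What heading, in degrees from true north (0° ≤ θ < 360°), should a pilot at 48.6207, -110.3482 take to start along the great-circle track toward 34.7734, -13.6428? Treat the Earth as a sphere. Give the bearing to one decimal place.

Δλ = -13.6428 − -110.3482 = 96.7054°.
θ = atan2( sin Δλ · cos φ₂ , cos φ₁ · sin φ₂ − sin φ₁ · cos φ₂ · cos Δλ )
  = atan2(0.81580, 0.44898) = 61.173° → normalised to [0°, 360°): 61.173°.

61.2°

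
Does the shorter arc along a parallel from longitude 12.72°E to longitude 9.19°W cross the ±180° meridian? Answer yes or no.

No

Signed shortest Δλ = ((-9.19 − 12.72 + 180) mod 360) − 180 = -21.91°.
Going west by 21.91° from +12.72° reaches -9.19° without touching 180°.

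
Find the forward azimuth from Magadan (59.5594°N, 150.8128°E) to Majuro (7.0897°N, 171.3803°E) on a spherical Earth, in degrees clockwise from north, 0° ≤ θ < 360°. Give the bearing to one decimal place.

154.7°

Δλ = 171.3803 − 150.8128 = 20.5675°.
θ = atan2( sin Δλ · cos φ₂ , cos φ₁ · sin φ₂ − sin φ₁ · cos φ₂ · cos Δλ )
  = atan2(0.34862, -0.73850) = 154.729° → normalised to [0°, 360°): 154.729°.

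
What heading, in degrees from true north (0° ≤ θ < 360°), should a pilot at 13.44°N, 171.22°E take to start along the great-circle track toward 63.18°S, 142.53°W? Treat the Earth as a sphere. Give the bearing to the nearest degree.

161°

Δλ = -142.53 − 171.22 = -313.75°; wrapped into (−180°, 180°]: 46.25°.
θ = atan2( sin Δλ · cos φ₂ , cos φ₁ · sin φ₂ − sin φ₁ · cos φ₂ · cos Δλ )
  = atan2(0.32592, -0.94051) = 160.887° → normalised to [0°, 360°): 160.887°.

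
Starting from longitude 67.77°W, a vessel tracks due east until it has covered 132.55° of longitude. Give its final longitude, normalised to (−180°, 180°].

64.78°E

Start at -67.77°; shift +132.55° → +64.78°.
+64.78° already lies in (−180°, 180°].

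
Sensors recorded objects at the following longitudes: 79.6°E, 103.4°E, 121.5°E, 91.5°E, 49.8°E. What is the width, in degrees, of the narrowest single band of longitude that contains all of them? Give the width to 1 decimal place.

Sort the longitudes: +49.8°, +79.6°, +91.5°, +103.4°, +121.5°.
Eastward gaps between consecutive values (wrapping around): 29.8°, 11.9°, 11.9°, 18.1°, 288.3°.
Largest gap = 288.3° ⇒ minimal covering band is its complement: 360° − 288.3° = 71.7°.
Band runs from +49.8° eastward to +121.5°.

71.7°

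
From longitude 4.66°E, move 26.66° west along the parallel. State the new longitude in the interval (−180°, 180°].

22.00°W

Start at +4.66°; shift −26.66° → -22.00°.
-22.00° already lies in (−180°, 180°].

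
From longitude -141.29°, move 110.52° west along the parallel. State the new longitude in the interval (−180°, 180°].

+108.19°

Start at -141.29°; shift −110.52° → -251.81°.
-251.81° lies outside (−180°, 180°]; add 360° → +108.19°.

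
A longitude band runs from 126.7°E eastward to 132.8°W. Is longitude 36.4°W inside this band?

No

Band width going east from +126.7° to -132.8°: ((-132.8 − 126.7) mod 360) = 100.5°.
Offset of -36.4° east of the west edge: ((-36.4 − 126.7) mod 360) = 196.9°.
196.9° > 100.5° ⇒ outside.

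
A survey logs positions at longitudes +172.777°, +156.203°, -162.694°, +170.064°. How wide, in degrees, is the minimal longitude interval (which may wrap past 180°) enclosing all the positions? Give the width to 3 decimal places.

Sort the longitudes: -162.694°, +156.203°, +170.064°, +172.777°.
Eastward gaps between consecutive values (wrapping around): 318.897°, 13.861°, 2.713°, 24.529°.
Largest gap = 318.897° ⇒ minimal covering band is its complement: 360° − 318.897° = 41.103°.
Band runs from +156.203° eastward to -162.694°, crossing the antimeridian.

41.103°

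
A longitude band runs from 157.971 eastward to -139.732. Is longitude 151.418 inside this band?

No

Band width going east from +157.971° to -139.732°: ((-139.732 − 157.971) mod 360) = 62.297°.
Offset of +151.418° east of the west edge: ((151.418 − 157.971) mod 360) = 353.447°.
353.447° > 62.297° ⇒ outside.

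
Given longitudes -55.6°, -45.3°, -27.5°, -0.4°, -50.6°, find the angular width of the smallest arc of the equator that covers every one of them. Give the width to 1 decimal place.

Sort the longitudes: -55.6°, -50.6°, -45.3°, -27.5°, -0.4°.
Eastward gaps between consecutive values (wrapping around): 5.0°, 5.3°, 17.8°, 27.1°, 304.8°.
Largest gap = 304.8° ⇒ minimal covering band is its complement: 360° − 304.8° = 55.2°.
Band runs from -55.6° eastward to -0.4°.

55.2°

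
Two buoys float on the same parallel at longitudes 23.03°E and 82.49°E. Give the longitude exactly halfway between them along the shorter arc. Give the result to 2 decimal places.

Signed shortest Δλ from +23.03° to +82.49° is +59.46°.
Midpoint longitude = +23.03° + (+59.46°)/2 = +23.03° + 29.73° = +52.76°.

52.76°E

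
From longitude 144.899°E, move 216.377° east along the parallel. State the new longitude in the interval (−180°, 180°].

1.276°E

Start at +144.899°; shift +216.377° → +361.276°.
+361.276° lies outside (−180°, 180°]; subtract 360° → +1.276°.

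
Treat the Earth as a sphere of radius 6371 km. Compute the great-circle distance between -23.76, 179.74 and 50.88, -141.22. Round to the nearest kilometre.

Δλ = -141.22 − 179.74 = -320.96°; wrapped into (−180°, 180°]: 39.04°.
Δφ = 50.88 − -23.76 = 74.64°.
a = sin²(Δφ/2) + cos φ₁ · cos φ₂ · sin²(Δλ/2) = 0.432031.
c = 2·atan2(√a, √(1−a)) = 1.43444 rad → d = 6371·c ≈ 9138.79 km.

9139 km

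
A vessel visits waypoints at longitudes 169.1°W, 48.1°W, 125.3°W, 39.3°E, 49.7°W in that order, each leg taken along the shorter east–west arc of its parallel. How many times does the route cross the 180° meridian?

Leg 1: -169.1° → -48.1°, shortest Δλ = 121.0° (east) — does not cross 180°.
Leg 2: -48.1° → -125.3°, shortest Δλ = -77.2° (west) — does not cross 180°.
Leg 3: -125.3° → +39.3°, shortest Δλ = 164.6° (east) — does not cross 180°.
Leg 4: +39.3° → -49.7°, shortest Δλ = -89.0° (west) — does not cross 180°.
Total crossings: 0.

0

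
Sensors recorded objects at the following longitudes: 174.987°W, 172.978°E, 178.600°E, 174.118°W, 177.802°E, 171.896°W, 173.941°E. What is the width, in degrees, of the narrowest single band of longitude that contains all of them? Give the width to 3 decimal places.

Sort the longitudes: -174.987°, -174.118°, -171.896°, +172.978°, +173.941°, +177.802°, +178.600°.
Eastward gaps between consecutive values (wrapping around): 0.869°, 2.222°, 344.874°, 0.963°, 3.861°, 0.798°, 6.413°.
Largest gap = 344.874° ⇒ minimal covering band is its complement: 360° − 344.874° = 15.126°.
Band runs from +172.978° eastward to -171.896°, crossing the antimeridian.

15.126°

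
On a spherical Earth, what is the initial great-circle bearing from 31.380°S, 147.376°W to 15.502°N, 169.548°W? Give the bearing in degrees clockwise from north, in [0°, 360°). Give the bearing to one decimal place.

Δλ = -169.548 − -147.376 = -22.172°.
θ = atan2( sin Δλ · cos φ₂ , cos φ₁ · sin φ₂ − sin φ₁ · cos φ₂ · cos Δλ )
  = atan2(-0.36366, 0.69284) = -27.694° → normalised to [0°, 360°): 332.306°.

332.3°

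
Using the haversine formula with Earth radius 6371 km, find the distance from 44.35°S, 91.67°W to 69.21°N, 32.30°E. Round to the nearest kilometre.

15866 km

Δλ = 32.30 − -91.67 = 123.97°.
Δφ = 69.21 − -44.35 = 113.56°.
a = sin²(Δφ/2) + cos φ₁ · cos φ₂ · sin²(Δλ/2) = 0.897672.
c = 2·atan2(√a, √(1−a)) = 2.49037 rad → d = 6371·c ≈ 15866.16 km.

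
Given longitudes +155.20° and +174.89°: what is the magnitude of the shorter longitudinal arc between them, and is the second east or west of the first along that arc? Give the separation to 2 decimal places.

Raw difference: 174.89 − 155.20 = 19.69°.
Normalise into (−180°, 180°]: 19.69° stays 19.69°.
Positive ⇒ the second point lies to the east; separation 19.69°.

19.69° east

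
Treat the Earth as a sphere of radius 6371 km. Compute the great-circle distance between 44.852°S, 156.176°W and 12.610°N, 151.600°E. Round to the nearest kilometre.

Δλ = 151.600 − -156.176 = 307.776°; wrapped into (−180°, 180°]: -52.224°.
Δφ = 12.610 − -44.852 = 57.462°.
a = sin²(Δφ/2) + cos φ₁ · cos φ₂ · sin²(Δλ/2) = 0.365086.
c = 2·atan2(√a, √(1−a)) = 1.29758 rad → d = 6371·c ≈ 8266.90 km.

8267 km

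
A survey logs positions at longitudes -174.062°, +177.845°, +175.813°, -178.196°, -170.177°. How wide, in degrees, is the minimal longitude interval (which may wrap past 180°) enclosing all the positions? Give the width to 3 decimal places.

14.010°

Sort the longitudes: -178.196°, -174.062°, -170.177°, +175.813°, +177.845°.
Eastward gaps between consecutive values (wrapping around): 4.134°, 3.885°, 345.990°, 2.032°, 3.959°.
Largest gap = 345.990° ⇒ minimal covering band is its complement: 360° − 345.990° = 14.010°.
Band runs from +175.813° eastward to -170.177°, crossing the antimeridian.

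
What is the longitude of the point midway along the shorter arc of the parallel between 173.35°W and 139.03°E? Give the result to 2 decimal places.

Signed shortest Δλ from -173.35° to +139.03° is -47.62°.
Midpoint longitude = -173.35° + (-47.62°)/2 = -173.35° − 23.81° = -197.16°.
Normalise into (−180°, 180°]: +162.84°.
(The naïve average (-173.35 + +139.03)/2 = -17.16° is on the wrong side of the globe.)

162.84°E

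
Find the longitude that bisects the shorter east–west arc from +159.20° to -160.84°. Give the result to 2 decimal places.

Signed shortest Δλ from +159.20° to -160.84° is +39.96°.
Midpoint longitude = +159.20° + (+39.96°)/2 = +159.20° + 19.98° = +179.18°.
(The naïve average (+159.20 + -160.84)/2 = -0.82° is on the wrong side of the globe.)

+179.18°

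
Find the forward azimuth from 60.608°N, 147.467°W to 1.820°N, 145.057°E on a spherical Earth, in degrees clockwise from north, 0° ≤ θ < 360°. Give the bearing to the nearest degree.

251°

Δλ = 145.057 − -147.467 = 292.524°; wrapped into (−180°, 180°]: -67.476°.
θ = atan2( sin Δλ · cos φ₂ , cos φ₁ · sin φ₂ − sin φ₁ · cos φ₂ · cos Δλ )
  = atan2(-0.92325, -0.31801) = -109.006° → normalised to [0°, 360°): 250.994°.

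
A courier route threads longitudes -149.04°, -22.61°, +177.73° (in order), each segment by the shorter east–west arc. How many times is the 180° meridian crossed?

1

Leg 1: -149.04° → -22.61°, shortest Δλ = 126.43° (east) — does not cross 180°.
Leg 2: -22.61° → +177.73°, shortest Δλ = -159.66° (west) — crosses 180°.
Total crossings: 1.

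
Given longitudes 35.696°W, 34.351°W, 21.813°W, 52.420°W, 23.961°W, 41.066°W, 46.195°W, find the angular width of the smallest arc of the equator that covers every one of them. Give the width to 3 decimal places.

30.607°

Sort the longitudes: -52.420°, -46.195°, -41.066°, -35.696°, -34.351°, -23.961°, -21.813°.
Eastward gaps between consecutive values (wrapping around): 6.225°, 5.129°, 5.370°, 1.345°, 10.390°, 2.148°, 329.393°.
Largest gap = 329.393° ⇒ minimal covering band is its complement: 360° − 329.393° = 30.607°.
Band runs from -52.420° eastward to -21.813°.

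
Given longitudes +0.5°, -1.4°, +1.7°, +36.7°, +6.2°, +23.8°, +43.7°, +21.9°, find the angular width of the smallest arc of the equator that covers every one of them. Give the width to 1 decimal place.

Sort the longitudes: -1.4°, +0.5°, +1.7°, +6.2°, +21.9°, +23.8°, +36.7°, +43.7°.
Eastward gaps between consecutive values (wrapping around): 1.9°, 1.2°, 4.5°, 15.7°, 1.9°, 12.9°, 7.0°, 314.9°.
Largest gap = 314.9° ⇒ minimal covering band is its complement: 360° − 314.9° = 45.1°.
Band runs from -1.4° eastward to +43.7°.

45.1°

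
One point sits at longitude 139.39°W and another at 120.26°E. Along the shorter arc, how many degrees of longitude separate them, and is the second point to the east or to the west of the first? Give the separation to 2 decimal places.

Raw difference: 120.26 − -139.39 = 259.65°.
Normalise into (−180°, 180°]: 259.65° − 360° = -100.35°.
Negative ⇒ the second point lies to the west; separation 100.35°.

100.35° west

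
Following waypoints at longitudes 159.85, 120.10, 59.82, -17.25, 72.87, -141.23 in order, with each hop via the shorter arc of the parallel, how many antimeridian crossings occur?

Leg 1: +159.85° → +120.10°, shortest Δλ = -39.75° (west) — does not cross 180°.
Leg 2: +120.10° → +59.82°, shortest Δλ = -60.28° (west) — does not cross 180°.
Leg 3: +59.82° → -17.25°, shortest Δλ = -77.07° (west) — does not cross 180°.
Leg 4: -17.25° → +72.87°, shortest Δλ = 90.12° (east) — does not cross 180°.
Leg 5: +72.87° → -141.23°, shortest Δλ = 145.9° (east) — crosses 180°.
Total crossings: 1.

1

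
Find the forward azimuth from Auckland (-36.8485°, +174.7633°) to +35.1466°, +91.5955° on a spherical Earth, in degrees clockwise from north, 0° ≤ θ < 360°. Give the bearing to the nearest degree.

303°

Δλ = 91.5955 − 174.7633 = -83.1678°.
θ = atan2( sin Δλ · cos φ₂ , cos φ₁ · sin φ₂ − sin φ₁ · cos φ₂ · cos Δλ )
  = atan2(-0.81188, 0.51900) = -57.411° → normalised to [0°, 360°): 302.589°.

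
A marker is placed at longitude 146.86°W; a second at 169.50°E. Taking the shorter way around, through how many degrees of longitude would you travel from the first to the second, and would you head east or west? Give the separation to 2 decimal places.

Raw difference: 169.50 − -146.86 = 316.36°.
Normalise into (−180°, 180°]: 316.36° − 360° = -43.64°.
Negative ⇒ the second point lies to the west; separation 43.64°.

43.64° west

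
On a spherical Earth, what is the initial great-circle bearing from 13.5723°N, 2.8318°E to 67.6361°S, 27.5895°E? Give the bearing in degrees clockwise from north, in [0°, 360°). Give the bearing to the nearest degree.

171°

Δλ = 27.5895 − 2.8318 = 24.7577°.
θ = atan2( sin Δλ · cos φ₂ , cos φ₁ · sin φ₂ − sin φ₁ · cos φ₂ · cos Δλ )
  = atan2(0.15934, -0.98004) = 170.765° → normalised to [0°, 360°): 170.765°.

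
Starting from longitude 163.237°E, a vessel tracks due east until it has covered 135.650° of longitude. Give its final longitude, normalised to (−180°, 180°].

61.113°W

Start at +163.237°; shift +135.650° → +298.887°.
+298.887° lies outside (−180°, 180°]; subtract 360° → -61.113°.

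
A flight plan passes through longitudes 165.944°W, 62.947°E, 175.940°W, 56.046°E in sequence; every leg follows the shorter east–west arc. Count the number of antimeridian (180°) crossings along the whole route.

3

Leg 1: -165.944° → +62.947°, shortest Δλ = -131.109° (west) — crosses 180°.
Leg 2: +62.947° → -175.940°, shortest Δλ = 121.113° (east) — crosses 180°.
Leg 3: -175.940° → +56.046°, shortest Δλ = -128.014° (west) — crosses 180°.
Total crossings: 3.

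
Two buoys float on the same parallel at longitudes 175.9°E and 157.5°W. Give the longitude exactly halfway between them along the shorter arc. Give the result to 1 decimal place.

Signed shortest Δλ from +175.9° to -157.5° is +26.6°.
Midpoint longitude = +175.9° + (+26.6°)/2 = +175.9° + 13.3° = +189.2°.
Normalise into (−180°, 180°]: -170.8°.
(The naïve average (+175.9 + -157.5)/2 = 9.2° is on the wrong side of the globe.)

170.8°W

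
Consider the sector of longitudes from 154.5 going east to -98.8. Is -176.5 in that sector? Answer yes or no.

Band width going east from +154.5° to -98.8°: ((-98.8 − 154.5) mod 360) = 106.7°.
Offset of -176.5° east of the west edge: ((-176.5 − 154.5) mod 360) = 29.0°.
29.0° ≤ 106.7° ⇒ inside.

Yes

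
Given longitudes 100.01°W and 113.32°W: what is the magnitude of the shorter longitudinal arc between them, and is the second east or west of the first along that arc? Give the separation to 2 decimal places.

13.31° west

Raw difference: -113.32 − -100.01 = -13.31°.
Normalise into (−180°, 180°]: -13.31° stays -13.31°.
Negative ⇒ the second point lies to the west; separation 13.31°.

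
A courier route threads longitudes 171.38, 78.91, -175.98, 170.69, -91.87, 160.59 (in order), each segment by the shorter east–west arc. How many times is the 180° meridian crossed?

Leg 1: +171.38° → +78.91°, shortest Δλ = -92.47° (west) — does not cross 180°.
Leg 2: +78.91° → -175.98°, shortest Δλ = 105.11° (east) — crosses 180°.
Leg 3: -175.98° → +170.69°, shortest Δλ = -13.33° (west) — crosses 180°.
Leg 4: +170.69° → -91.87°, shortest Δλ = 97.44° (east) — crosses 180°.
Leg 5: -91.87° → +160.59°, shortest Δλ = -107.54° (west) — crosses 180°.
Total crossings: 4.

4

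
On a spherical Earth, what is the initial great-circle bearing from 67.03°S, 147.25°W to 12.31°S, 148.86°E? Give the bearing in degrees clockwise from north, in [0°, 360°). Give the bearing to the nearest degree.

290°

Δλ = 148.86 − -147.25 = 296.11°; wrapped into (−180°, 180°]: -63.89°.
θ = atan2( sin Δλ · cos φ₂ , cos φ₁ · sin φ₂ − sin φ₁ · cos φ₂ · cos Δλ )
  = atan2(-0.87731, 0.31268) = -70.383° → normalised to [0°, 360°): 289.617°.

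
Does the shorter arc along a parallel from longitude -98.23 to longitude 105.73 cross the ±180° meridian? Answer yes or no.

Naïve |105.73 − -98.23| = 203.96° > 180°, so the shorter arc goes the other way round — across 180°.
Signed shortest Δλ = ((105.73 − -98.23 + 180) mod 360) − 180 = -156.04°.
Going west by 156.04° from -98.23° passes through 180° before reaching +105.73°.

Yes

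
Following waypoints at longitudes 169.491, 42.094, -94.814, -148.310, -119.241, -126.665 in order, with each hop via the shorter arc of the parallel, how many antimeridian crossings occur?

Leg 1: +169.491° → +42.094°, shortest Δλ = -127.397° (west) — does not cross 180°.
Leg 2: +42.094° → -94.814°, shortest Δλ = -136.908° (west) — does not cross 180°.
Leg 3: -94.814° → -148.310°, shortest Δλ = -53.496° (west) — does not cross 180°.
Leg 4: -148.310° → -119.241°, shortest Δλ = 29.069° (east) — does not cross 180°.
Leg 5: -119.241° → -126.665°, shortest Δλ = -7.424° (west) — does not cross 180°.
Total crossings: 0.

0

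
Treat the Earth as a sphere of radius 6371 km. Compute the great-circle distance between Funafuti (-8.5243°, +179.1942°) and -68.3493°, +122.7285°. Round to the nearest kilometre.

Δλ = 122.7285 − 179.1942 = -56.4657°.
Δφ = -68.3493 − -8.5243 = -59.8250°.
a = sin²(Δφ/2) + cos φ₁ · cos φ₂ · sin²(Δλ/2) = 0.330330.
c = 2·atan2(√a, √(1−a)) = 1.22458 rad → d = 6371·c ≈ 7801.81 km.

7802 km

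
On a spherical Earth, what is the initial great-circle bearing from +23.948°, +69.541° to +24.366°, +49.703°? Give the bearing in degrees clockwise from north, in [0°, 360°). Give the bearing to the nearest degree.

275°

Δλ = 49.703 − 69.541 = -19.838°.
θ = atan2( sin Δλ · cos φ₂ , cos φ₁ · sin φ₂ − sin φ₁ · cos φ₂ · cos Δλ )
  = atan2(-0.30913, 0.02924) = -84.597° → normalised to [0°, 360°): 275.403°.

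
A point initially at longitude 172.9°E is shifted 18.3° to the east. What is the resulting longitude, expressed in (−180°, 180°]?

168.8°W

Start at +172.9°; shift +18.3° → +191.2°.
+191.2° lies outside (−180°, 180°]; subtract 360° → -168.8°.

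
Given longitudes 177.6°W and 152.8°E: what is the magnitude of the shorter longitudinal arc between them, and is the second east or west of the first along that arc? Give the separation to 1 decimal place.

29.6° west

Raw difference: 152.8 − -177.6 = 330.4°.
Normalise into (−180°, 180°]: 330.4° − 360° = -29.6°.
Negative ⇒ the second point lies to the west; separation 29.6°.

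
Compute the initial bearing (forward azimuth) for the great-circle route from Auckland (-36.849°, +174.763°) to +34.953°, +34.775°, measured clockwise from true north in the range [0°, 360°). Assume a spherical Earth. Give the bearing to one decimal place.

Δλ = 34.775 − 174.763 = -139.988°.
θ = atan2( sin Δλ · cos φ₂ , cos φ₁ · sin φ₂ − sin φ₁ · cos φ₂ · cos Δλ )
  = atan2(-0.52697, 0.08198) = -81.158° → normalised to [0°, 360°): 278.842°.

278.8°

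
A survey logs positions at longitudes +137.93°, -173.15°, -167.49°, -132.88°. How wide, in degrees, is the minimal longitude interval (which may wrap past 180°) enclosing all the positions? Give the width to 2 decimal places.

89.19°

Sort the longitudes: -173.15°, -167.49°, -132.88°, +137.93°.
Eastward gaps between consecutive values (wrapping around): 5.66°, 34.61°, 270.81°, 48.92°.
Largest gap = 270.81° ⇒ minimal covering band is its complement: 360° − 270.81° = 89.19°.
Band runs from +137.93° eastward to -132.88°, crossing the antimeridian.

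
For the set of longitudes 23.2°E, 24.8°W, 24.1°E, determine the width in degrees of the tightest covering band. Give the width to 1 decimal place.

48.9°

Sort the longitudes: -24.8°, +23.2°, +24.1°.
Eastward gaps between consecutive values (wrapping around): 48.0°, 0.9°, 311.1°.
Largest gap = 311.1° ⇒ minimal covering band is its complement: 360° − 311.1° = 48.9°.
Band runs from -24.8° eastward to +24.1°.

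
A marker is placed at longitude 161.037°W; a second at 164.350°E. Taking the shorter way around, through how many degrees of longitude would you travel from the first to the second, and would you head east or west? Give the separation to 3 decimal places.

Raw difference: 164.350 − -161.037 = 325.387°.
Normalise into (−180°, 180°]: 325.387° − 360° = -34.613°.
Negative ⇒ the second point lies to the west; separation 34.613°.

34.613° west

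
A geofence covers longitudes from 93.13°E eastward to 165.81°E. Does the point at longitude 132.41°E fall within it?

Band width going east from +93.13° to +165.81°: ((165.81 − 93.13) mod 360) = 72.68°.
Offset of +132.41° east of the west edge: ((132.41 − 93.13) mod 360) = 39.28°.
39.28° ≤ 72.68° ⇒ inside.

Yes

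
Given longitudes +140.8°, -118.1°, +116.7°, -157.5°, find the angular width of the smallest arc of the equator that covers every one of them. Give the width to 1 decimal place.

Sort the longitudes: -157.5°, -118.1°, +116.7°, +140.8°.
Eastward gaps between consecutive values (wrapping around): 39.4°, 234.8°, 24.1°, 61.7°.
Largest gap = 234.8° ⇒ minimal covering band is its complement: 360° − 234.8° = 125.2°.
Band runs from +116.7° eastward to -118.1°, crossing the antimeridian.

125.2°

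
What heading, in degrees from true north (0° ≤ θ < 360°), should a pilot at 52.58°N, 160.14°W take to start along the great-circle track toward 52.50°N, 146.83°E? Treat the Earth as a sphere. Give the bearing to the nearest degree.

Δλ = 146.83 − -160.14 = 306.97°; wrapped into (−180°, 180°]: -53.03°.
θ = atan2( sin Δλ · cos φ₂ , cos φ₁ · sin φ₂ − sin φ₁ · cos φ₂ · cos Δλ )
  = atan2(-0.48637, 0.19132) = -68.527° → normalised to [0°, 360°): 291.473°.

291°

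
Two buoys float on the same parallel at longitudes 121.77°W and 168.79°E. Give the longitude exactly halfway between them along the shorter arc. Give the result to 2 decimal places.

156.49°W

Signed shortest Δλ from -121.77° to +168.79° is -69.44°.
Midpoint longitude = -121.77° + (-69.44°)/2 = -121.77° − 34.72° = -156.49°.
(The naïve average (-121.77 + +168.79)/2 = 23.51° is on the wrong side of the globe.)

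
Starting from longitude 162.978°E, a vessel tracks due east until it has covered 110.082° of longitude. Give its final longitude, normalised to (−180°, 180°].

86.940°W

Start at +162.978°; shift +110.082° → +273.060°.
+273.060° lies outside (−180°, 180°]; subtract 360° → -86.940°.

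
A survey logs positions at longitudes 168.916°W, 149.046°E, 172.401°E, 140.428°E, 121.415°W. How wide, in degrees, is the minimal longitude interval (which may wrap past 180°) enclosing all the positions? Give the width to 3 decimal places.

98.157°

Sort the longitudes: -168.916°, -121.415°, +140.428°, +149.046°, +172.401°.
Eastward gaps between consecutive values (wrapping around): 47.501°, 261.843°, 8.618°, 23.355°, 18.683°.
Largest gap = 261.843° ⇒ minimal covering band is its complement: 360° − 261.843° = 98.157°.
Band runs from +140.428° eastward to -121.415°, crossing the antimeridian.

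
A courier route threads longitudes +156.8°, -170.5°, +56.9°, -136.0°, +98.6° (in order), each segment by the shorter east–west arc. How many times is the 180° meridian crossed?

Leg 1: +156.8° → -170.5°, shortest Δλ = 32.7° (east) — crosses 180°.
Leg 2: -170.5° → +56.9°, shortest Δλ = -132.6° (west) — crosses 180°.
Leg 3: +56.9° → -136.0°, shortest Δλ = 167.1° (east) — crosses 180°.
Leg 4: -136.0° → +98.6°, shortest Δλ = -125.4° (west) — crosses 180°.
Total crossings: 4.

4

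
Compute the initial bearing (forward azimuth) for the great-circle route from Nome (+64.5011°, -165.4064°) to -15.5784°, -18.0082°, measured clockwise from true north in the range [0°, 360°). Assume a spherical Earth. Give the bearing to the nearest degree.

Δλ = -18.0082 − -165.4064 = 147.3982°.
θ = atan2( sin Δλ · cos φ₂ , cos φ₁ · sin φ₂ − sin φ₁ · cos φ₂ · cos Δλ )
  = atan2(0.51900, 0.61683) = 40.077° → normalised to [0°, 360°): 40.077°.

40°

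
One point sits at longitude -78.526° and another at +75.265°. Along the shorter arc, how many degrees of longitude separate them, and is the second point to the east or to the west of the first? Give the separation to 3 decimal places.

Raw difference: 75.265 − -78.526 = 153.791°.
Normalise into (−180°, 180°]: 153.791° stays 153.791°.
Positive ⇒ the second point lies to the east; separation 153.791°.

153.791° east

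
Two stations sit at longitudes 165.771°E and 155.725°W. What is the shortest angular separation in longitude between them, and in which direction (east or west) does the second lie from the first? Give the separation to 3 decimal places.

Raw difference: -155.725 − 165.771 = -321.496°.
Normalise into (−180°, 180°]: -321.496° + 360° = 38.504°.
Positive ⇒ the second point lies to the east; separation 38.504°.

38.504° east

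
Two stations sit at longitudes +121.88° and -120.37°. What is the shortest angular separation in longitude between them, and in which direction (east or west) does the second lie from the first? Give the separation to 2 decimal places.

Raw difference: -120.37 − 121.88 = -242.25°.
Normalise into (−180°, 180°]: -242.25° + 360° = 117.75°.
Positive ⇒ the second point lies to the east; separation 117.75°.

117.75° east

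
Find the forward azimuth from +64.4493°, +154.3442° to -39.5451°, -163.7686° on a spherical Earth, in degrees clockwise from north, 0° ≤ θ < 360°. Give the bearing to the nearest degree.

147°

Δλ = -163.7686 − 154.3442 = -318.1128°; wrapped into (−180°, 180°]: 41.8872°.
θ = atan2( sin Δλ · cos φ₂ , cos φ₁ · sin φ₂ − sin φ₁ · cos φ₂ · cos Δλ )
  = atan2(0.51485, -0.79254) = 146.991° → normalised to [0°, 360°): 146.991°.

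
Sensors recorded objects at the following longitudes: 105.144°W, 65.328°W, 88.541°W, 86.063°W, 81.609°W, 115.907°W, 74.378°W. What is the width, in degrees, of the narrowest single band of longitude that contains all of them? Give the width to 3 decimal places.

Sort the longitudes: -115.907°, -105.144°, -88.541°, -86.063°, -81.609°, -74.378°, -65.328°.
Eastward gaps between consecutive values (wrapping around): 10.763°, 16.603°, 2.478°, 4.454°, 7.231°, 9.050°, 309.421°.
Largest gap = 309.421° ⇒ minimal covering band is its complement: 360° − 309.421° = 50.579°.
Band runs from -115.907° eastward to -65.328°.

50.579°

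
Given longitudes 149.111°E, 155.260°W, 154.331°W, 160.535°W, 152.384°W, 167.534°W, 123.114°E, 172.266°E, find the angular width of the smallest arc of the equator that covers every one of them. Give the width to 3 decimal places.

Sort the longitudes: -167.534°, -160.535°, -155.260°, -154.331°, -152.384°, +123.114°, +149.111°, +172.266°.
Eastward gaps between consecutive values (wrapping around): 6.999°, 5.275°, 0.929°, 1.947°, 275.498°, 25.997°, 23.155°, 20.200°.
Largest gap = 275.498° ⇒ minimal covering band is its complement: 360° − 275.498° = 84.502°.
Band runs from +123.114° eastward to -152.384°, crossing the antimeridian.

84.502°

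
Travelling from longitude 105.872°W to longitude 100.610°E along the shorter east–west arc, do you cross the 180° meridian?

Naïve |100.610 − -105.872| = 206.482° > 180°, so the shorter arc goes the other way round — across 180°.
Signed shortest Δλ = ((100.610 − -105.872 + 180) mod 360) − 180 = -153.518°.
Going west by 153.518° from -105.872° passes through 180° before reaching +100.610°.

Yes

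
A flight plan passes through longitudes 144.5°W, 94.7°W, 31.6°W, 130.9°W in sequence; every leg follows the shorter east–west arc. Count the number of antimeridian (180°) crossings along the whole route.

0

Leg 1: -144.5° → -94.7°, shortest Δλ = 49.8° (east) — does not cross 180°.
Leg 2: -94.7° → -31.6°, shortest Δλ = 63.1° (east) — does not cross 180°.
Leg 3: -31.6° → -130.9°, shortest Δλ = -99.3° (west) — does not cross 180°.
Total crossings: 0.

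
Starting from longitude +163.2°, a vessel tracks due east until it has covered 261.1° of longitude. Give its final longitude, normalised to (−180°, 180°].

+64.3°

Start at +163.2°; shift +261.1° → +424.3°.
+424.3° lies outside (−180°, 180°]; subtract 360° → +64.3°.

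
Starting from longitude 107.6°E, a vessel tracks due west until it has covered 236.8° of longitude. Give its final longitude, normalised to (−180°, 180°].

129.2°W

Start at +107.6°; shift −236.8° → -129.2°.
-129.2° already lies in (−180°, 180°].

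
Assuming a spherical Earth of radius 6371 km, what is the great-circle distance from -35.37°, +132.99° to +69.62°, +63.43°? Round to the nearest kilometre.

12935 km

Δλ = 63.43 − 132.99 = -69.56°.
Δφ = 69.62 − -35.37 = 104.99°.
a = sin²(Δφ/2) + cos φ₁ · cos φ₂ · sin²(Δλ/2) = 0.721725.
c = 2·atan2(√a, √(1−a)) = 2.03024 rad → d = 6371·c ≈ 12934.67 km.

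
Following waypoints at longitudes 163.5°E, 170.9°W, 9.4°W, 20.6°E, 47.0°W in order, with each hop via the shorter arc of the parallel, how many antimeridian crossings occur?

Leg 1: +163.5° → -170.9°, shortest Δλ = 25.6° (east) — crosses 180°.
Leg 2: -170.9° → -9.4°, shortest Δλ = 161.5° (east) — does not cross 180°.
Leg 3: -9.4° → +20.6°, shortest Δλ = 30.0° (east) — does not cross 180°.
Leg 4: +20.6° → -47.0°, shortest Δλ = -67.6° (west) — does not cross 180°.
Total crossings: 1.

1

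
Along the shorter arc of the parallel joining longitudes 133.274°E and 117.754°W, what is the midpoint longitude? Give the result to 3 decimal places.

172.240°W

Signed shortest Δλ from +133.274° to -117.754° is +108.972°.
Midpoint longitude = +133.274° + (+108.972°)/2 = +133.274° + 54.486° = +187.760°.
Normalise into (−180°, 180°]: -172.240°.
(The naïve average (+133.274 + -117.754)/2 = 7.76° is on the wrong side of the globe.)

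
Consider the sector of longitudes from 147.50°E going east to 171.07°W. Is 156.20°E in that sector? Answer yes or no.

Yes

Band width going east from +147.50° to -171.07°: ((-171.07 − 147.50) mod 360) = 41.43°.
Offset of +156.20° east of the west edge: ((156.20 − 147.50) mod 360) = 8.70°.
8.70° ≤ 41.43° ⇒ inside.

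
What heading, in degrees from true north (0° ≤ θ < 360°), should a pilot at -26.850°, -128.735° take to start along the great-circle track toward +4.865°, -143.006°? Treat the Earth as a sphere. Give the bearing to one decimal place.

Δλ = -143.006 − -128.735 = -14.271°.
θ = atan2( sin Δλ · cos φ₂ , cos φ₁ · sin φ₂ − sin φ₁ · cos φ₂ · cos Δλ )
  = atan2(-0.24562, 0.51181) = -25.637° → normalised to [0°, 360°): 334.363°.

334.4°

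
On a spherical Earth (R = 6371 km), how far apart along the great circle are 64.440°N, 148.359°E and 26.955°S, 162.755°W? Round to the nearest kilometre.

Δλ = -162.755 − 148.359 = -311.114°; wrapped into (−180°, 180°]: 48.886°.
Δφ = -26.955 − 64.440 = -91.395°.
a = sin²(Δφ/2) + cos φ₁ · cos φ₂ · sin²(Δλ/2) = 0.578021.
c = 2·atan2(√a, √(1−a)) = 1.72748 rad → d = 6371·c ≈ 11005.77 km.

11006 km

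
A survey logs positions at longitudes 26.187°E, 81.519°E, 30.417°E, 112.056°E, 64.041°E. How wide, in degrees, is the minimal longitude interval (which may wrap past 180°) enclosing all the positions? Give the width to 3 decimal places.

85.869°

Sort the longitudes: +26.187°, +30.417°, +64.041°, +81.519°, +112.056°.
Eastward gaps between consecutive values (wrapping around): 4.230°, 33.624°, 17.478°, 30.537°, 274.131°.
Largest gap = 274.131° ⇒ minimal covering band is its complement: 360° − 274.131° = 85.869°.
Band runs from +26.187° eastward to +112.056°.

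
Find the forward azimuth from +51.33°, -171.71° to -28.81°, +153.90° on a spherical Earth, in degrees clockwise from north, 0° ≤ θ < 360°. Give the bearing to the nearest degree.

210°

Δλ = 153.90 − -171.71 = 325.61°; wrapped into (−180°, 180°]: -34.39°.
θ = atan2( sin Δλ · cos φ₂ , cos φ₁ · sin φ₂ − sin φ₁ · cos φ₂ · cos Δλ )
  = atan2(-0.49491, -0.86565) = -150.243° → normalised to [0°, 360°): 209.757°.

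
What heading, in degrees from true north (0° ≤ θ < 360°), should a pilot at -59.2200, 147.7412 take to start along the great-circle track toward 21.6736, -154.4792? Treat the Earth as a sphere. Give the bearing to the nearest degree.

Δλ = -154.4792 − 147.7412 = -302.2204°; wrapped into (−180°, 180°]: 57.7796°.
θ = atan2( sin Δλ · cos φ₂ , cos φ₁ · sin φ₂ − sin φ₁ · cos φ₂ · cos Δλ )
  = atan2(0.78619, 0.61469) = 51.980° → normalised to [0°, 360°): 51.980°.

52°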